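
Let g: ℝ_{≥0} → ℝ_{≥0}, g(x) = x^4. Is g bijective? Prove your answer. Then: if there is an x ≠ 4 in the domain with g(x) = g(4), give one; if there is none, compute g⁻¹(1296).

On ℝ_{≥0}, x ↦ x^4 is strictly increasing (injective) and for any y ∈ ℝ_{≥0} the 4th root y^{1/4} lies in ℝ_{≥0} (surjective). So g is bijective.
Since x ↦ x^4 is strictly increasing on ℝ_{≥0}, it is injective there, so no x ≠ 4 in the domain has g(x) = g(4). We therefore compute g⁻¹(1296) = 1296^{1/4} = 6 (indeed 6^4 = 1296).

6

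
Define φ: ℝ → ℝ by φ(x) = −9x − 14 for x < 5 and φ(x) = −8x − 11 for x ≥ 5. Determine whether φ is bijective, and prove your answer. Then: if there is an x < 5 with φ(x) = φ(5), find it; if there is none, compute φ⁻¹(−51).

Both pieces are strictly decreasing (slopes −9 and −8), so each is injective on its own interval.
The left piece maps (−∞, 5) onto (−59, ∞); the right piece maps [5, ∞) onto (−∞, −51].
These images overlap. In particular φ(5) = −51 (right piece), and solving −9x − 14 = −51 on the left piece gives x = 37/9 < 5.
So φ(37/9) = φ(5) with 37/9 ≠ 5, and φ is not injective, hence not bijective. This x = 37/9 is the requested value below 5.

37/9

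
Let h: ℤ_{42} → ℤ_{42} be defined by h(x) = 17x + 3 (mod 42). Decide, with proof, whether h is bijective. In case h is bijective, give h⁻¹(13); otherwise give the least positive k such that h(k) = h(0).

8

If h(u) = h(v), then 17u ≡ 17v (mod 42). Because gcd(17, 42) = 1, we may cancel 17 to get u ≡ v (mod 42).
We now compute 17⁻¹ mod 42 explicitly. Euclid's algorithm: 42 = 2·17 + 8, 17 = 2·8 + 1; back-substituting gives 1 = 5·17 − 2·42, so 17⁻¹ ≡ 5 (mod 42).
For any y ∈ ℤ_{42}, x = 5(y − 3) mod 42 satisfies h(x) = 17·5(y − 3) + 3 ≡ y (since 17·5 ≡ 1 mod 42). So every y has a preimage.
Hence h is bijective.
Since h is bijective, we compute h⁻¹(13): solve 17x + 3 ≡ 13 (mod 42), i.e. 17x ≡ 10 (mod 42).
Multiplying by 17⁻¹ = 5 gives x ≡ 5·10 = 50 = 1·42 + 8 ≡ 8 (mod 42).
Check: h(8) = 17·8 + 3 = 139 = 3·42 + 13 ≡ 13 (mod 42).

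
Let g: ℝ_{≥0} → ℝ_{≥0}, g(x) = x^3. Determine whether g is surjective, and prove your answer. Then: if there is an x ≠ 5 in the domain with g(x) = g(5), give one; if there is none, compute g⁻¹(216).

6

For any y ∈ ℝ_{≥0}, x = y^{1/3} ∈ ℝ_{≥0} gives g(x) = y, so g is surjective.
Since x ↦ x^3 is strictly increasing on ℝ_{≥0}, it is injective there, so no x ≠ 5 in the domain has g(x) = g(5). We therefore compute g⁻¹(216) = 216^{1/3} = 6 (indeed 6^3 = 216).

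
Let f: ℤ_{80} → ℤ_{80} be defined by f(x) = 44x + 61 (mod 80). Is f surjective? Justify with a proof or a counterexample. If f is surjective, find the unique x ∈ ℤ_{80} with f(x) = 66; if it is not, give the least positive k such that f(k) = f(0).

20

Recall: f is surjective if every y in the codomain equals f(x) for some x in the domain.
Since gcd(44, 80) = 4, we have 44x ≡ 0 (mod 4) for all x, so f(x) ≡ 1 (mod 4).
But 0 ≢ 1 (mod 4), so 0 ∈ ℤ_{80} has no preimage. So f is not surjective.
Since f is not surjective, we find the least positive k with f(k) = f(0): this means 44k ≡ 0 (mod 80), i.e. 80 ∣ 44k. Since gcd(44, 80) = 4, dividing through by 4 this holds exactly when 20 ∣ 11k, and as gcd(11, 20) = 1, exactly when 20 ∣ k.
The smallest positive such k is 20.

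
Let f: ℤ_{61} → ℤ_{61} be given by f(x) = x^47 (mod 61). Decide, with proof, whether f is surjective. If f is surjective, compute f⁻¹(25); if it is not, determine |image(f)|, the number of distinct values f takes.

56

Since 61 is prime, the nonzero elements of ℤ_{61} form a cyclic group of order 60.
As gcd(47, 60) = 1, raising to the 47th power is a bijection on this group: if a^47 ≡ b^47 then (ab^{−1})^47 = 1, and the only element of order dividing gcd(47, 60) = 1 is 1, so a = b.
With f(0) = 0 this makes f injective on all of ℤ_{61}, hence bijective (finite equal-size domain and codomain). In particular f is surjective.
Since f is surjective, we find the preimage of 25. The inverse of x ↦ x^47 on (ℤ_{61})^× is x ↦ x^23, because 47·23 = 1081 = 18·60 + 1 ≡ 1 (mod 60) and x^{60} = 1 for x ≠ 0 (Fermat). So f⁻¹(25) = 25^23 mod 61.
Repeated squaring mod 61: 25^1 ≡ 25, 25^2 ≡ 25² = 625 ≡ 15, 25^4 ≡ 15² = 225 ≡ 42, 25^8 ≡ 42² = 1764 ≡ 56, 25^16 ≡ 56² = 3136 ≡ 25. Since 23 = 16 + 4 + 2 + 1, 25^23 ≡ 25·42·15·25: 25·42 = 1050 ≡ 13, then 13·15 = 195 ≡ 12, then 12·25 = 300 ≡ 56. So 25^23 ≡ 56 (mod 61).
Hence f⁻¹(25) = 56.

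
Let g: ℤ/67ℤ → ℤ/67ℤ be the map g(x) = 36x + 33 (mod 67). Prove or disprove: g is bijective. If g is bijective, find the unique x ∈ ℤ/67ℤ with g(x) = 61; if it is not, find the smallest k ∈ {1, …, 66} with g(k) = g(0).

38

Suppose g(a) = g(b) in ℤ/67ℤ. Then 36a + 33 ≡ 36b + 33 (mod 67), so 36(a − b) ≡ 0 (mod 67).
Since gcd(36, 67) = 1, 36 is invertible modulo 67, thus a − b ≡ 0 (mod 67), i.e. a = b.
We now compute 36⁻¹ mod 67 explicitly. Euclid's algorithm: 67 = 1·36 + 31, 36 = 1·31 + 5, 31 = 6·5 + 1; back-substituting gives 1 = 54·36 − 29·67, so 36⁻¹ ≡ 54 (mod 67).
For any y ∈ ℤ/67ℤ, x = 54(y − 33) mod 67 satisfies g(x) = 36·54(y − 33) + 33 ≡ y (since 36·54 ≡ 1 mod 67). So every y has a preimage.
Therefore g is bijective.
Since g is bijective, we compute g⁻¹(61): solve 36x + 33 ≡ 61 (mod 67), i.e. 36x ≡ 28 (mod 67).
Multiplying by 36⁻¹ = 54 gives x ≡ 54·28 = 1512 = 22·67 + 38 ≡ 38 (mod 67).
Check: g(38) = 36·38 + 33 = 1401 = 20·67 + 61 ≡ 61 (mod 67).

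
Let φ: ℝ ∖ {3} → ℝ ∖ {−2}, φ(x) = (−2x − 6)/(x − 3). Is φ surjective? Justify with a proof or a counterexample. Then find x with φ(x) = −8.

5

For any y ≠ −2, solving y(x − 3) = −2x − 6 for x gives a well-defined x ≠ 3. So φ is surjective.
Solving φ(x) = −8: cross-multiplying gives −2x − 6 = −8(x − 3), which rearranges to 6x = 30, so x = 5.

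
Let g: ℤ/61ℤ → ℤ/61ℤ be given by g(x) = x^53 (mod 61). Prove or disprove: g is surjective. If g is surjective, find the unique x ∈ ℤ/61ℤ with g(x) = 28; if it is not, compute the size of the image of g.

Since 61 is prime, the nonzero elements of ℤ/61ℤ form a cyclic group of order 60.
As gcd(53, 60) = 1, raising to the 53rd power is a bijection on this group: if u^53 ≡ v^53 then (uv^{−1})^53 = 1, and the only element of order dividing gcd(53, 60) = 1 is 1, so u = v.
With g(0) = 0 this makes g injective on all of ℤ/61ℤ, hence bijective (finite equal-size domain and codomain). In particular g is surjective.
Since g is surjective, we find the preimage of 28. The inverse of x ↦ x^53 on (ℤ/61ℤ)^× is x ↦ x^17, because 53·17 = 901 = 15·60 + 1 ≡ 1 (mod 60) and x^{60} = 1 for x ≠ 0 (Fermat). So g⁻¹(28) = 28^17 mod 61.
Repeated squaring mod 61: 28^1 ≡ 28, 28^2 ≡ 28² = 784 ≡ 52, 28^4 ≡ 52² = 2704 ≡ 20, 28^8 ≡ 20² = 400 ≡ 34, 28^16 ≡ 34² = 1156 ≡ 58. Since 17 = 16 + 1, 28^17 ≡ 58·28: 58·28 = 1624 ≡ 38. So 28^17 ≡ 38 (mod 61).
Hence g⁻¹(28) = 38.

38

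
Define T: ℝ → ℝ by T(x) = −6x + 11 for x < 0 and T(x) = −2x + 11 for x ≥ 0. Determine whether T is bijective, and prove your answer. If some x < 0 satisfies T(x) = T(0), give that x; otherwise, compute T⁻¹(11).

0

Both pieces are strictly decreasing (slopes −6 and −2), so each is injective on its own interval.
The left piece maps (−∞, 0) onto (11, ∞); the right piece maps [0, ∞) onto (−∞, 11].
Since 11 = 11, the images partition ℝ: T is injective and surjective, hence bijective.
Because the two images are disjoint, no x < 0 has T(x) = T(0), so we compute T⁻¹(11): 11 lies in (−∞, 11], so solve −2x + 11 = 11: x = (11 − 11)/(−2) = 0.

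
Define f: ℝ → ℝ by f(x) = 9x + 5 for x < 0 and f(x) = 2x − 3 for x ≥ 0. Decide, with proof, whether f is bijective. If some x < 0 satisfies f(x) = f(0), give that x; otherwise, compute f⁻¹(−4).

-8/9

Both pieces are strictly increasing (slopes 9 and 2), so each is injective on its own interval.
The left piece maps (−∞, 0) onto (−∞, 5); the right piece maps [0, ∞) onto [−3, ∞).
These images overlap. In particular f(0) = −3 (right piece), and solving 9x + 5 = −3 on the left piece gives x = −8/9 < 0.
So f(−8/9) = f(0) with −8/9 ≠ 0, and f is not injective, hence not bijective. This x = −8/9 is the requested value below 0.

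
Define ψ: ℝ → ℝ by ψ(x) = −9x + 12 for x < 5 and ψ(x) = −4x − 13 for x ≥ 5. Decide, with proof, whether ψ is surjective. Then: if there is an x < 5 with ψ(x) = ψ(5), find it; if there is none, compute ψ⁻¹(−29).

Both pieces are strictly decreasing (slopes −9 and −4), so each is injective on its own interval.
The left piece maps (−∞, 5) onto (−33, ∞); the right piece maps [5, ∞) onto (−∞, −33].
These images together cover ℝ, so ψ is surjective.
Because the two images are disjoint, no x < 5 has ψ(x) = ψ(5), so we compute ψ⁻¹(−29): −29 lies in (−33, ∞), so solve −9x + 12 = −29: x = (−29 − 12)/(−9) = 41/9.

41/9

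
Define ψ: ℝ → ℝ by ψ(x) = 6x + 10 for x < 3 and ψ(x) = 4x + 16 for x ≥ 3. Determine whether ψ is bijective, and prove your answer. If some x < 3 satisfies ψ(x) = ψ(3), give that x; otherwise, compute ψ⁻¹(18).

4/3

Both pieces are strictly increasing (slopes 6 and 4), so each is injective on its own interval.
The left piece maps (−∞, 3) onto (−∞, 28); the right piece maps [3, ∞) onto [28, ∞).
Since 28 = 28, the images partition ℝ: ψ is injective and surjective, hence bijective.
Because the two images are disjoint, no x < 3 has ψ(x) = ψ(3), so we compute ψ⁻¹(18): 18 lies in (−∞, 28), so solve 6x + 10 = 18: x = (18 − 10)/6 = 4/3.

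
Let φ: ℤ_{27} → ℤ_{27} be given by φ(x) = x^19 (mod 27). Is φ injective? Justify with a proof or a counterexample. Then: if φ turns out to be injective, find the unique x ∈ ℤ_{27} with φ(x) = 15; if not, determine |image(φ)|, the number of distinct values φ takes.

19

φ(0) = 0^19 = 0.
φ(3): Repeated squaring mod 27: 3^1 ≡ 3, 3^2 ≡ 3² = 9, 3^4 ≡ 9² = 81 ≡ 0, 3^8 ≡ 0² = 0, 3^16 ≡ 0² = 0. Since 19 = 16 + 2 + 1, 3^19 ≡ 0·9·3: 0·9 = 0, then 0·3 = 0. So 3^19 ≡ 0 (mod 27).
So φ(0) = φ(3) = 0 while 0 ≠ 3, therefore φ is not injective.
Since φ is not injective, we determine |image(φ)|. Computing x^19 mod 27 for each x (by repeated squaring, reducing mod 27 at every step), the values φ(0), φ(1), …, φ(26) are: 0, 1, 2, 0, 4, 5, 0, 7, 8, 0, 10, 11, 0, 13, 14, 0, 16, 17, 0, 19, 20, 0, 22, 23, 0, 25, 26.
The distinct values are {0, 1, 2, 4, 5, 7, 8, 10, 11, 13, 14, 16, 17, 19, 20, 22, 23, 25, 26}; there are 19 of them.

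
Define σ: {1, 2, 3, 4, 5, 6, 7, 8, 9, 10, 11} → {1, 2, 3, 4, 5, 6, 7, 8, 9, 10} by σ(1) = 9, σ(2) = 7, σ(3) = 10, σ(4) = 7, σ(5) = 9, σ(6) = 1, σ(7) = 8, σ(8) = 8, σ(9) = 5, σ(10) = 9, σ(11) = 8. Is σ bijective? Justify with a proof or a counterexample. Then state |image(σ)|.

σ(2) = 7 = σ(4) with 2 ≠ 4, so σ is not injective, hence not bijective.
The image of σ is {1, 5, 7, 8, 9, 10}, which has 6 elements.

6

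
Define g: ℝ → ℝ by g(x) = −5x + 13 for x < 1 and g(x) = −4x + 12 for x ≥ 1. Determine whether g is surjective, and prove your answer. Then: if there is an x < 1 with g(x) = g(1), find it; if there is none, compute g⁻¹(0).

Both pieces are strictly decreasing (slopes −5 and −4), so each is injective on its own interval.
The left piece maps (−∞, 1) onto (8, ∞); the right piece maps [1, ∞) onto (−∞, 8].
These images together cover ℝ, so g is surjective.
Because the two images are disjoint, no x < 1 has g(x) = g(1), so we compute g⁻¹(0): 0 lies in (−∞, 8], so solve −4x + 12 = 0: x = (0 − 12)/(−4) = 3.

3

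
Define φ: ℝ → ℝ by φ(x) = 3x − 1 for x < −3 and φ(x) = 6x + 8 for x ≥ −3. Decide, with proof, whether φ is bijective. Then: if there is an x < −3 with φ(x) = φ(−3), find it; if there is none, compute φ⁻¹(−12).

Both pieces are strictly increasing (slopes 3 and 6), so each is injective on its own interval.
The left piece maps (−∞, −3) onto (−∞, −10); the right piece maps [−3, ∞) onto [−10, ∞).
Since −10 = −10, the images partition ℝ: φ is injective and surjective, hence bijective.
Because the two images are disjoint, no x < −3 has φ(x) = φ(−3), so we compute φ⁻¹(−12): −12 lies in (−∞, −10), so solve 3x − 1 = −12: x = (−12 + 1)/3 = −11/3.

-11/3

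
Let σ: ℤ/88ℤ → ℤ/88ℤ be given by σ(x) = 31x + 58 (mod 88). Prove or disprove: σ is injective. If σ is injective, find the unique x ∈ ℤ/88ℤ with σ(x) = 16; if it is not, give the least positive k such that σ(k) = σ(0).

10

If σ(u) = σ(v), then 31u ≡ 31v (mod 88). Because gcd(31, 88) = 1, we may cancel 31 to get u ≡ v (mod 88).
Hence σ is injective.
We now compute 31⁻¹ mod 88 explicitly. Euclid's algorithm: 88 = 2·31 + 26, 31 = 1·26 + 5, 26 = 5·5 + 1; back-substituting gives 1 = 71·31 − 25·88, so 31⁻¹ ≡ 71 (mod 88).
Since σ is injective, we compute σ⁻¹(16): solve 31x + 58 ≡ 16 (mod 88), i.e. 31x ≡ 46 (mod 88).
Multiplying by 31⁻¹ = 71 gives x ≡ 71·46 = 3266 = 37·88 + 10 ≡ 10 (mod 88).
Check: σ(10) = 31·10 + 58 = 368 = 4·88 + 16 ≡ 16 (mod 88).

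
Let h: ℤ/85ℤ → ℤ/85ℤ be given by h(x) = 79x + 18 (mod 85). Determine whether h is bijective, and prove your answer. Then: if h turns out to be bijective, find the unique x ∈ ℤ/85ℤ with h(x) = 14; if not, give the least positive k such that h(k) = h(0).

29

Recall that h is injective if h(s) = h(t) implies s = t.
Suppose h(s) = h(t) in ℤ/85ℤ. Then 79s + 18 ≡ 79t + 18 (mod 85), thus 79(s − t) ≡ 0 (mod 85).
Since gcd(79, 85) = 1, 79 is invertible modulo 85, so s − t ≡ 0 (mod 85), i.e. s = t.
We now compute 79⁻¹ mod 85 explicitly. Euclid's algorithm: 85 = 1·79 + 6, 79 = 13·6 + 1; back-substituting gives 1 = 14·79 − 13·85, so 79⁻¹ ≡ 14 (mod 85).
For any y ∈ ℤ/85ℤ, x = 14(y − 18) mod 85 satisfies h(x) = 79·14(y − 18) + 18 ≡ y (since 79·14 ≡ 1 mod 85). So every y has a preimage.
Hence h is bijective.
Since h is bijective, we compute h⁻¹(14): solve 79x + 18 ≡ 14 (mod 85), i.e. 79x ≡ 81 (mod 85).
Multiplying by 79⁻¹ = 14 gives x ≡ 14·81 = 1134 = 13·85 + 29 ≡ 29 (mod 85).
Check: h(29) = 79·29 + 18 = 2309 = 27·85 + 14 ≡ 14 (mod 85).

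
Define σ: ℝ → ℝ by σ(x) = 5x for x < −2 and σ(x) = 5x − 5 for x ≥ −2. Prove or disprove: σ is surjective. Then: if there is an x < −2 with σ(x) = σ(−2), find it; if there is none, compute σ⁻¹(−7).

Both pieces are strictly increasing (slopes 5 and 5), so each is injective on its own interval.
The left piece maps (−∞, −2) onto (−∞, −10); the right piece maps [−2, ∞) onto [−15, ∞).
The union (−∞, −10) ∪ [−15, ∞) covers ℝ, so σ is surjective.
For the follow-up: the images overlap, so an x < −2 with σ(x) = σ(−2) exists. σ(−2) = −15; solving 5x = −15 for x < −2 gives x = (−15 − 0)/5 = −3.

-3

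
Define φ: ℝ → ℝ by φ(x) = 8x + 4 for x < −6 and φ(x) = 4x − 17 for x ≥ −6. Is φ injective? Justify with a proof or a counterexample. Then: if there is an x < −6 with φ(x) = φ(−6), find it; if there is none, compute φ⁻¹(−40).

Both pieces are strictly increasing (slopes 8 and 4), so each is injective on its own interval.
The left piece maps (−∞, −6) onto (−∞, −44); the right piece maps [−6, ∞) onto [−41, ∞).
These images are disjoint, so no value is attained by both pieces. Thus φ is injective.
Because the two images are disjoint, no x < −6 has φ(x) = φ(−6), so we compute φ⁻¹(−40): −40 lies in [−41, ∞), so solve 4x − 17 = −40: x = (−40 + 17)/4 = −23/4.

-23/4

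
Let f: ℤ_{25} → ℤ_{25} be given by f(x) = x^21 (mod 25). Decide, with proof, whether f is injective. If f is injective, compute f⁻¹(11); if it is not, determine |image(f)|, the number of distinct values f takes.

21

f(0) = 0^21 = 0.
f(5): Repeated squaring mod 25: 5^1 ≡ 5, 5^2 ≡ 5² = 25 ≡ 0, 5^4 ≡ 0² = 0, 5^8 ≡ 0² = 0, 5^16 ≡ 0² = 0. Since 21 = 16 + 4 + 1, 5^21 ≡ 0·0·5: 0·0 = 0, then 0·5 = 0. So 5^21 ≡ 0 (mod 25).
So f(0) = f(5) = 0 while 0 ≠ 5, thus f is not injective.
Since f is not injective, we determine |image(f)|. Computing x^21 mod 25 for each x (by repeated squaring, reducing mod 25 at every step), the values f(0), f(1), …, f(24) are: 0, 1, 2, 3, 4, 0, 6, 7, 8, 9, 0, 11, 12, 13, 14, 0, 16, 17, 18, 19, 0, 21, 22, 23, 24.
The distinct values are {0, 1, 2, 3, 4, 6, 7, 8, 9, 11, 12, 13, 14, 16, 17, 18, 19, 21, 22, 23, 24}; there are 21 of them.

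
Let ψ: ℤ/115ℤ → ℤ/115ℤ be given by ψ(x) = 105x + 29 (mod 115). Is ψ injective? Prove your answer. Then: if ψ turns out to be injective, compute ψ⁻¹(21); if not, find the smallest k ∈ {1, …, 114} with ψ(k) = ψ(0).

23

We have gcd(105, 115) = 5 > 1. Taking u = 0 and v = 23: ψ(0) = 29 and ψ(23) = 105·23 + 29 = 2444 ≡ 29 (mod 115).
So ψ(0) = ψ(23) while 0 ≠ 23, therefore ψ is not injective.
Since ψ is not injective, we find the least positive k with ψ(k) = ψ(0): this means 105k ≡ 0 (mod 115), i.e. 115 ∣ 105k. Since gcd(105, 115) = 5, dividing through by 5 this holds exactly when 23 ∣ 21k, and as gcd(21, 23) = 1, exactly when 23 ∣ k.
The smallest positive such k is 23.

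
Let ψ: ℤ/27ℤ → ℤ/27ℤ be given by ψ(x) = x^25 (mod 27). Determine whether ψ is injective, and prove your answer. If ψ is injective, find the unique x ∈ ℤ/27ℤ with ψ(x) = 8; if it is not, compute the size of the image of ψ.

ψ(0) = 0^25 = 0.
ψ(3): Repeated squaring mod 27: 3^1 ≡ 3, 3^2 ≡ 3² = 9, 3^4 ≡ 9² = 81 ≡ 0, 3^8 ≡ 0² = 0, 3^16 ≡ 0² = 0. Since 25 = 16 + 8 + 1, 3^25 ≡ 0·0·3: 0·0 = 0, then 0·3 = 0. So 3^25 ≡ 0 (mod 27).
So ψ(0) = ψ(3) = 0 while 0 ≠ 3, so ψ is not injective.
Since ψ is not injective, we determine |image(ψ)|. Computing x^25 mod 27 for each x (by repeated squaring, reducing mod 27 at every step), the values ψ(0), ψ(1), …, ψ(26) are: 0, 1, 20, 0, 22, 14, 0, 16, 8, 0, 10, 2, 0, 4, 23, 0, 25, 17, 0, 19, 11, 0, 13, 5, 0, 7, 26.
The distinct values are {0, 1, 2, 4, 5, 7, 8, 10, 11, 13, 14, 16, 17, 19, 20, 22, 23, 25, 26}; there are 19 of them.

19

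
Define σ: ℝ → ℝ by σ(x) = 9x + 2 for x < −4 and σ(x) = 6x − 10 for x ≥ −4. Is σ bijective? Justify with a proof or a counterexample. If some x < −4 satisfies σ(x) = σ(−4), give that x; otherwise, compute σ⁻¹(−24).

Both pieces are strictly increasing (slopes 9 and 6), so each is injective on its own interval.
The left piece maps (−∞, −4) onto (−∞, −34); the right piece maps [−4, ∞) onto [−34, ∞).
Since −34 = −34, the images partition ℝ: σ is injective and surjective, hence bijective.
Because the two images are disjoint, no x < −4 has σ(x) = σ(−4), so we compute σ⁻¹(−24): −24 lies in [−34, ∞), so solve 6x − 10 = −24: x = (−24 + 10)/6 = −7/3.

-7/3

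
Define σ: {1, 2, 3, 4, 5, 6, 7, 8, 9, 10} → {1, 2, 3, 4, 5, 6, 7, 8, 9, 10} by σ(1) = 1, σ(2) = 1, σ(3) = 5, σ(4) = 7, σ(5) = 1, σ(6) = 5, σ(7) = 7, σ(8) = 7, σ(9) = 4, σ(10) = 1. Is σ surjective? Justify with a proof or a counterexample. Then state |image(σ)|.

No element maps to 2, so σ is not surjective.
The image of σ is {1, 4, 5, 7}, which has 4 elements.

4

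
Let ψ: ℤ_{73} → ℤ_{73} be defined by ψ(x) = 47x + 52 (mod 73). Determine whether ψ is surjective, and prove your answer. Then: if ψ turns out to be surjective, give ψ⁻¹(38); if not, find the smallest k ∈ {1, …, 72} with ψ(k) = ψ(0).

Since gcd(47, 73) = 1, 47 is invertible modulo 73. Euclid's algorithm: 73 = 1·47 + 26, 47 = 1·26 + 21, 26 = 1·21 + 5, 21 = 4·5 + 1; back-substituting gives 1 = 14·47 − 9·73, so 47⁻¹ ≡ 14 (mod 73).
Then y ↦ 14(y − 52) is a two-sided inverse to ψ, so every y ∈ ℤ_{73} has a preimage.
So ψ is surjective.
Since ψ is surjective, we compute ψ⁻¹(38): solve 47x + 52 ≡ 38 (mod 73), i.e. 47x ≡ 59 (mod 73).
Multiplying by 47⁻¹ = 14 gives x ≡ 14·59 = 826 = 11·73 + 23 ≡ 23 (mod 73).
Check: ψ(23) = 47·23 + 52 = 1133 = 15·73 + 38 ≡ 38 (mod 73).

23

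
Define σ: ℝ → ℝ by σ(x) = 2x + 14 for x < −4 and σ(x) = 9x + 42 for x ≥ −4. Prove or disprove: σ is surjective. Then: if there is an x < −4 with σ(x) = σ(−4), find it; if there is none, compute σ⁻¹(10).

-32/9

Both pieces are strictly increasing (slopes 2 and 9), so each is injective on its own interval.
The left piece maps (−∞, −4) onto (−∞, 6); the right piece maps [−4, ∞) onto [6, ∞).
These images together cover ℝ, so σ is surjective.
Because the two images are disjoint, no x < −4 has σ(x) = σ(−4), so we compute σ⁻¹(10): 10 lies in [6, ∞), so solve 9x + 42 = 10: x = (10 − 42)/9 = −32/9.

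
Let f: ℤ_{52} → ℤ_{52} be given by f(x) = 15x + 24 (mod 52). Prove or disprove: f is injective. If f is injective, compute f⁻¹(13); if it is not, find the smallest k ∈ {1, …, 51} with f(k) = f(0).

Suppose f(s) = f(t) in ℤ_{52}. Then 15s + 24 ≡ 15t + 24 (mod 52), therefore 15(s − t) ≡ 0 (mod 52).
Since gcd(15, 52) = 1, 15 is invertible modulo 52, hence s − t ≡ 0 (mod 52), i.e. s = t.
Thus f is injective.
We now compute 15⁻¹ mod 52 explicitly. Euclid's algorithm: 52 = 3·15 + 7, 15 = 2·7 + 1; back-substituting gives 1 = 7·15 − 2·52, so 15⁻¹ ≡ 7 (mod 52).
Since f is injective, we compute f⁻¹(13): solve 15x + 24 ≡ 13 (mod 52), i.e. 15x ≡ 41 (mod 52).
Multiplying by 15⁻¹ = 7 gives x ≡ 7·41 = 287 = 5·52 + 27 ≡ 27 (mod 52).
Check: f(27) = 15·27 + 24 = 429 = 8·52 + 13 ≡ 13 (mod 52).

27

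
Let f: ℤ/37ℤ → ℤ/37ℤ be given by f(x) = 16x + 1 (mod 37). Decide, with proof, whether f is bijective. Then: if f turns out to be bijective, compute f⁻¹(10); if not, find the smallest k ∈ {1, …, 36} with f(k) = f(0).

If f(a) = f(b), then 16a ≡ 16b (mod 37). Because gcd(16, 37) = 1, we may cancel 16 to get a ≡ b (mod 37).
We now compute 16⁻¹ mod 37 explicitly. Euclid's algorithm: 37 = 2·16 + 5, 16 = 3·5 + 1; back-substituting gives 1 = 7·16 − 3·37, so 16⁻¹ ≡ 7 (mod 37).
Then y ↦ 7(y − 1) is a two-sided inverse to f, so every y ∈ ℤ/37ℤ has a preimage.
Hence f is bijective.
Since f is bijective, we find f⁻¹(10): we need 16x ≡ 10 − 1 ≡ 9 (mod 37). Using 16⁻¹ = 7: x ≡ 7·9 = 63 = 1·37 + 26, so x = 26.
Check: f(26) = 16·26 + 1 = 417 = 11·37 + 10 ≡ 10 (mod 37).

26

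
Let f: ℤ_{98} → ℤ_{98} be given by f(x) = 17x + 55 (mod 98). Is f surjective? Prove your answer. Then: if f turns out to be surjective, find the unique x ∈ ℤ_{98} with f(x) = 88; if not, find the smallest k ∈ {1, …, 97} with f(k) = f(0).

25

Recall: f is surjective if every y in the codomain equals f(x) for some x in the domain.
Since gcd(17, 98) = 1, 17 is invertible modulo 98. Euclid's algorithm: 98 = 5·17 + 13, 17 = 1·13 + 4, 13 = 3·4 + 1; back-substituting gives 1 = 75·17 − 13·98, so 17⁻¹ ≡ 75 (mod 98).
Then y ↦ 75(y − 55) is a two-sided inverse to f, so every y ∈ ℤ_{98} has a preimage.
So f is surjective.
Since f is surjective, we compute f⁻¹(88): solve 17x + 55 ≡ 88 (mod 98), i.e. 17x ≡ 33 (mod 98).
Multiplying by 17⁻¹ = 75 gives x ≡ 75·33 = 2475 = 25·98 + 25 ≡ 25 (mod 98).
Check: f(25) = 17·25 + 55 = 480 = 4·98 + 88 ≡ 88 (mod 98).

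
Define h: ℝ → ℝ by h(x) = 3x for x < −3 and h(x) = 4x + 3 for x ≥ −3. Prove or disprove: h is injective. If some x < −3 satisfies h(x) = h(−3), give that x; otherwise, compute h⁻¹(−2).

-5/4

Both pieces are strictly increasing (slopes 3 and 4), so each is injective on its own interval.
The left piece maps (−∞, −3) onto (−∞, −9); the right piece maps [−3, ∞) onto [−9, ∞).
These images are disjoint, so no value is attained by both pieces. Therefore h is injective.
Because the two images are disjoint, no x < −3 has h(x) = h(−3), so we compute h⁻¹(−2): −2 lies in [−9, ∞), so solve 4x + 3 = −2: x = (−2 − 3)/4 = −5/4.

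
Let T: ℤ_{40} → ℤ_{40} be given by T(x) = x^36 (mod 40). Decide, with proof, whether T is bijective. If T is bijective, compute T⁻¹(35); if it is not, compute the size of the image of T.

T(1) = 1^36 = 1.
T(3): Repeated squaring mod 40: 3^1 ≡ 3, 3^2 ≡ 3² = 9, 3^4 ≡ 9² = 81 ≡ 1, 3^8 ≡ 1² = 1, 3^16 ≡ 1² = 1, 3^32 ≡ 1² = 1. Since 36 = 32 + 4, 3^36 ≡ 1·1: 1·1 = 1. So 3^36 ≡ 1 (mod 40).
So T(1) = T(3) = 1 while 1 ≠ 3, hence T is not injective, hence not bijective.
Since T is not bijective, we determine |image(T)|. Computing x^36 mod 40 for each x (by repeated squaring, reducing mod 40 at every step), the values T(0), T(1), …, T(39) are: 0, 1, 16, 1, 16, 25, 16, 1, 16, 1, 0, 1, 16, 1, 16, 25, 16, 1, 16, 1, 0, 1, 16, 1, 16, 25, 16, 1, 16, 1, 0, 1, 16, 1, 16, 25, 16, 1, 16, 1.
The distinct values are {0, 1, 16, 25}; there are 4 of them.

4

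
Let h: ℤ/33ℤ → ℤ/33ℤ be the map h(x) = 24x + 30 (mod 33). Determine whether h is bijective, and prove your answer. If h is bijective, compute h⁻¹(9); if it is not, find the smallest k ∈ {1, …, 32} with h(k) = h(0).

By definition, h is injective when h(a) = h(b) forces a = b.
We have gcd(24, 33) = 3 > 1. Taking a = 0 and b = 11: h(0) = 30 and h(11) = 24·11 + 30 = 294 ≡ 30 (mod 33).
So h(0) = h(11) while 0 ≠ 11, therefore h is not injective, hence not bijective.
Since h is not bijective, we find the least positive k with h(k) = h(0): this means 24k ≡ 0 (mod 33), i.e. 33 ∣ 24k. Since gcd(24, 33) = 3, dividing through by 3 this holds exactly when 11 ∣ 8k, and as gcd(8, 11) = 1, exactly when 11 ∣ k.
The smallest positive such k is 11.

11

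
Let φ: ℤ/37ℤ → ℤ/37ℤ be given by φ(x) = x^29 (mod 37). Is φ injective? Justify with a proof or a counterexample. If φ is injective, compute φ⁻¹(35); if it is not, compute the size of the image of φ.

Since 37 is prime, the nonzero elements of ℤ/37ℤ form a cyclic group of order 36.
As gcd(29, 36) = 1, raising to the 29th power is a bijection on this group: if s^29 ≡ t^29 then (st^{−1})^29 = 1, and the only element of order dividing gcd(29, 36) = 1 is 1, so s = t.
With φ(0) = 0 this makes φ injective on all of ℤ/37ℤ, hence bijective (finite equal-size domain and codomain). In particular φ is injective.
Since φ is injective, we find the preimage of 35. The inverse of x ↦ x^29 on (ℤ/37ℤ)^× is x ↦ x^5, because 29·5 = 145 = 4·36 + 1 ≡ 1 (mod 36) and x^{36} = 1 for x ≠ 0 (Fermat). So φ⁻¹(35) = 35^5 mod 37.
Repeated squaring mod 37: 35^1 ≡ 35, 35^2 ≡ 35² = 1225 ≡ 4, 35^4 ≡ 4² = 16. Since 5 = 4 + 1, 35^5 ≡ 16·35: 16·35 = 560 ≡ 5. So 35^5 ≡ 5 (mod 37).
Hence φ⁻¹(35) = 5.

5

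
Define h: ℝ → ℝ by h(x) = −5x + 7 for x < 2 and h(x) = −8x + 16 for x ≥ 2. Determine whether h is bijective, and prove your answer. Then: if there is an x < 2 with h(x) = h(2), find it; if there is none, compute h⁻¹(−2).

7/5

Both pieces are strictly decreasing (slopes −5 and −8), so each is injective on its own interval.
The left piece maps (−∞, 2) onto (−3, ∞); the right piece maps [2, ∞) onto (−∞, 0].
These images overlap. In particular h(2) = 0 (right piece), and solving −5x + 7 = 0 on the left piece gives x = 7/5 < 2.
So h(7/5) = h(2) with 7/5 ≠ 2, and h is not injective, hence not bijective. This x = 7/5 is the requested value below 2.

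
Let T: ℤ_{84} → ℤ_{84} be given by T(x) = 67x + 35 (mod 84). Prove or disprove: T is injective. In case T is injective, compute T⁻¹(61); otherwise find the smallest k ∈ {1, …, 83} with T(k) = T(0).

If T(a) = T(b), then 67a ≡ 67b (mod 84). Because gcd(67, 84) = 1, we may cancel 67 to get a ≡ b (mod 84).
So T is injective.
We now compute 67⁻¹ mod 84 explicitly. Euclid's algorithm: 84 = 1·67 + 17, 67 = 3·17 + 16, 17 = 1·16 + 1; back-substituting gives 1 = 79·67 − 63·84, so 67⁻¹ ≡ 79 (mod 84).
Since T is injective, we compute T⁻¹(61): solve 67x + 35 ≡ 61 (mod 84), i.e. 67x ≡ 26 (mod 84).
Multiplying by 67⁻¹ = 79 gives x ≡ 79·26 = 2054 = 24·84 + 38 ≡ 38 (mod 84).
Check: T(38) = 67·38 + 35 = 2581 = 30·84 + 61 ≡ 61 (mod 84).

38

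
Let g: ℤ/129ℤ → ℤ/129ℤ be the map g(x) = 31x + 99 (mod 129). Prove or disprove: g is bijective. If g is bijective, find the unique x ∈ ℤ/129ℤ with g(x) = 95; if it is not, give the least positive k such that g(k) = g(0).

29

Recall: g is injective when g(s) = g(t) forces s = t.
If g(s) = g(t), then 31s ≡ 31t (mod 129). Because gcd(31, 129) = 1, we may cancel 31 to get s ≡ t (mod 129).
We now compute 31⁻¹ mod 129 explicitly. Euclid's algorithm: 129 = 4·31 + 5, 31 = 6·5 + 1; back-substituting gives 1 = 25·31 − 6·129, so 31⁻¹ ≡ 25 (mod 129).
For any y ∈ ℤ/129ℤ, x = 25(y − 99) mod 129 satisfies g(x) = 31·25(y − 99) + 99 ≡ y (since 31·25 ≡ 1 mod 129). So every y has a preimage.
Thus g is bijective.
Since g is bijective, we find g⁻¹(95): we need 31x ≡ 95 − 99 ≡ 125 (mod 129). Using 31⁻¹ = 25: x ≡ 25·125 = 3125 = 24·129 + 29, so x = 29.
Check: g(29) = 31·29 + 99 = 998 = 7·129 + 95 ≡ 95 (mod 129).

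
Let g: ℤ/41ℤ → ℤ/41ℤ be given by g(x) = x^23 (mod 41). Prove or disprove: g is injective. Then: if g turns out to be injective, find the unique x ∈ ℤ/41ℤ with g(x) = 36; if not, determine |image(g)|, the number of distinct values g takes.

21

Since 41 is prime, the nonzero elements of ℤ/41ℤ form a cyclic group of order 40.
As gcd(23, 40) = 1, raising to the 23rd power is a bijection on this group: if u^23 ≡ v^23 then (uv^{−1})^23 = 1, and the only element of order dividing gcd(23, 40) = 1 is 1, so u = v.
With g(0) = 0 this makes g injective on all of ℤ/41ℤ, hence bijective (finite equal-size domain and codomain). In particular g is injective.
Since g is injective, we find the preimage of 36. The inverse of x ↦ x^23 on (ℤ/41ℤ)^× is x ↦ x^7, because 23·7 = 161 = 4·40 + 1 ≡ 1 (mod 40) and x^{40} = 1 for x ≠ 0 (Fermat). So g⁻¹(36) = 36^7 mod 41.
Repeated squaring mod 41: 36^1 ≡ 36, 36^2 ≡ 36² = 1296 ≡ 25, 36^4 ≡ 25² = 625 ≡ 10. Since 7 = 4 + 2 + 1, 36^7 ≡ 10·25·36: 10·25 = 250 ≡ 4, then 4·36 = 144 ≡ 21. So 36^7 ≡ 21 (mod 41).
Hence g⁻¹(36) = 21.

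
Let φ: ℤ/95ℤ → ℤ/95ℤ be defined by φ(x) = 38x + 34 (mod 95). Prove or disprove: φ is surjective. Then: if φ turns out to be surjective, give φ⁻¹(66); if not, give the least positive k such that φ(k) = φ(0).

5

Since gcd(38, 95) = 19, we have 38x ≡ 0 (mod 19) for all x, so φ(x) ≡ 15 (mod 19).
But 0 ≢ 15 (mod 19), so 0 ∈ ℤ/95ℤ has no preimage. Hence φ is not surjective.
Since φ is not surjective, we find the least positive k with φ(k) = φ(0): this means 38k ≡ 0 (mod 95), i.e. 95 ∣ 38k. Since gcd(38, 95) = 19, dividing through by 19 this holds exactly when 5 ∣ 2k, and as gcd(2, 5) = 1, exactly when 5 ∣ k.
The smallest positive such k is 5.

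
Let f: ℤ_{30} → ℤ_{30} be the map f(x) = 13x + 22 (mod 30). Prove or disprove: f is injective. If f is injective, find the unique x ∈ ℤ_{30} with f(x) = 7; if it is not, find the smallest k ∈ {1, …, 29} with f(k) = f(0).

Recall: injectivity means: for all s, t in the domain, f(s) = f(t) implies s = t.
If f(s) = f(t), then 13s ≡ 13t (mod 30). Because gcd(13, 30) = 1, we may cancel 13 to get s ≡ t (mod 30).
Therefore f is injective.
We now compute 13⁻¹ mod 30 explicitly. Euclid's algorithm: 30 = 2·13 + 4, 13 = 3·4 + 1; back-substituting gives 1 = 7·13 − 3·30, so 13⁻¹ ≡ 7 (mod 30).
Since f is injective, we find f⁻¹(7): we need 13x ≡ 7 − 22 ≡ 15 (mod 30). Using 13⁻¹ = 7: x ≡ 7·15 = 105 = 3·30 + 15, so x = 15.
Check: f(15) = 13·15 + 22 = 217 = 7·30 + 7 ≡ 7 (mod 30).

15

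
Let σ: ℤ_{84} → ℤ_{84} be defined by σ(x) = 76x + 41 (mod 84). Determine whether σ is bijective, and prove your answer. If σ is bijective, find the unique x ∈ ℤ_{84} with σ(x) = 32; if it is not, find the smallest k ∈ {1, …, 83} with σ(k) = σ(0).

Recall: σ is injective when σ(u) = σ(v) forces u = v.
We have gcd(76, 84) = 4 > 1. Taking u = 0 and v = 21: σ(0) = 41 and σ(21) = 76·21 + 41 = 1637 ≡ 41 (mod 84).
So σ(0) = σ(21) while 0 ≠ 21, therefore σ is not injective, hence not bijective.
Since σ is not bijective, we find the least positive k with σ(k) = σ(0): this means 76k ≡ 0 (mod 84), i.e. 84 ∣ 76k. Since gcd(76, 84) = 4, dividing through by 4 this holds exactly when 21 ∣ 19k, and as gcd(19, 21) = 1, exactly when 21 ∣ k.
The smallest positive such k is 21.

21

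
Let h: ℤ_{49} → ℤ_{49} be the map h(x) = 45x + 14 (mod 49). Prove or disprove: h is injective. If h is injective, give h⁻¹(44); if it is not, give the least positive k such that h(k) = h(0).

17

If h(a) = h(b), then 45a ≡ 45b (mod 49). Because gcd(45, 49) = 1, we may cancel 45 to get a ≡ b (mod 49).
Thus h is injective.
We now compute 45⁻¹ mod 49 explicitly. Euclid's algorithm: 49 = 1·45 + 4, 45 = 11·4 + 1; back-substituting gives 1 = 12·45 − 11·49, so 45⁻¹ ≡ 12 (mod 49).
Since h is injective, we compute h⁻¹(44): solve 45x + 14 ≡ 44 (mod 49), i.e. 45x ≡ 30 (mod 49).
Multiplying by 45⁻¹ = 12 gives x ≡ 12·30 = 360 = 7·49 + 17 ≡ 17 (mod 49).
Check: h(17) = 45·17 + 14 = 779 = 15·49 + 44 ≡ 44 (mod 49).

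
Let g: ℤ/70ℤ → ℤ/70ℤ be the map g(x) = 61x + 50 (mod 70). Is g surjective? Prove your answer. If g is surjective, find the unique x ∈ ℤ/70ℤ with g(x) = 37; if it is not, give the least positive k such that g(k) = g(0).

Since gcd(61, 70) = 1, 61 is invertible modulo 70. Euclid's algorithm: 70 = 1·61 + 9, 61 = 6·9 + 7, 9 = 1·7 + 2, 7 = 3·2 + 1; back-substituting gives 1 = 31·61 − 27·70, so 61⁻¹ ≡ 31 (mod 70).
For any y ∈ ℤ/70ℤ, x = 31(y − 50) mod 70 satisfies g(x) = 61·31(y − 50) + 50 ≡ y (since 61·31 ≡ 1 mod 70). So every y has a preimage.
Thus g is surjective.
Since g is surjective, we compute g⁻¹(37): solve 61x + 50 ≡ 37 (mod 70), i.e. 61x ≡ 57 (mod 70).
Multiplying by 61⁻¹ = 31 gives x ≡ 31·57 = 1767 = 25·70 + 17 ≡ 17 (mod 70).
Check: g(17) = 61·17 + 50 = 1087 = 15·70 + 37 ≡ 37 (mod 70).

17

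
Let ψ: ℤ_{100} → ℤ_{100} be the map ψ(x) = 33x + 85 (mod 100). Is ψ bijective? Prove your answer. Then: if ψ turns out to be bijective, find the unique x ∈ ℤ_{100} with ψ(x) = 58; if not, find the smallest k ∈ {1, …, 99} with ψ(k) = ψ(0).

81

If ψ(u) = ψ(v), then 33u ≡ 33v (mod 100). Because gcd(33, 100) = 1, we may cancel 33 to get u ≡ v (mod 100).
We now compute 33⁻¹ mod 100 explicitly. Euclid's algorithm: 100 = 3·33 + 1; back-substituting gives 1 = 97·33 − 32·100, so 33⁻¹ ≡ 97 (mod 100).
Then y ↦ 97(y − 85) is a two-sided inverse to ψ, so every y ∈ ℤ_{100} has a preimage.
So ψ is bijective.
Since ψ is bijective, we find ψ⁻¹(58): we need 33x ≡ 58 − 85 ≡ 73 (mod 100). Using 33⁻¹ = 97: x ≡ 97·73 = 7081 = 70·100 + 81, so x = 81.
Check: ψ(81) = 33·81 + 85 = 2758 = 27·100 + 58 ≡ 58 (mod 100).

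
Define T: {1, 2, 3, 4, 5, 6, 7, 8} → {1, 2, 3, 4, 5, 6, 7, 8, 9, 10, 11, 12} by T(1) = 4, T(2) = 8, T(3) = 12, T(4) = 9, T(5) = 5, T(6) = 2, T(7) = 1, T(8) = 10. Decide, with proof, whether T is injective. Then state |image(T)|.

The values T(1), …, T(8) are 4, 8, 12, 9, 5, 2, 1, 10 — all distinct.
So T(s) = T(t) only when s = t, and T is injective.
The image of T is {1, 2, 4, 5, 8, 9, 10, 12}, which has 8 elements.

8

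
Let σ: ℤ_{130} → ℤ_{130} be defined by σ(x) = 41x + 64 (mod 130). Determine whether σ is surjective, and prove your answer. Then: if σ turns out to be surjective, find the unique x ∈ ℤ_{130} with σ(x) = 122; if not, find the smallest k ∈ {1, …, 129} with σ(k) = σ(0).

Since gcd(41, 130) = 1, 41 is invertible modulo 130. Euclid's algorithm: 130 = 3·41 + 7, 41 = 5·7 + 6, 7 = 1·6 + 1; back-substituting gives 1 = 111·41 − 35·130, so 41⁻¹ ≡ 111 (mod 130).
Then y ↦ 111(y − 64) is a two-sided inverse to σ, so every y ∈ ℤ_{130} has a preimage.
Hence σ is surjective.
Since σ is surjective, we compute σ⁻¹(122): solve 41x + 64 ≡ 122 (mod 130), i.e. 41x ≡ 58 (mod 130).
Multiplying by 41⁻¹ = 111 gives x ≡ 111·58 = 6438 = 49·130 + 68 ≡ 68 (mod 130).
Check: σ(68) = 41·68 + 64 = 2852 = 21·130 + 122 ≡ 122 (mod 130).

68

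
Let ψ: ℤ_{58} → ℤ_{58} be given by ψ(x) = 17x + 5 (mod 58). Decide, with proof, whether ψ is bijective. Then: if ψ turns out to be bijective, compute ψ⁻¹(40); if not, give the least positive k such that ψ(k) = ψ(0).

If ψ(x_1) = ψ(x_2), then 17x_1 ≡ 17x_2 (mod 58). Because gcd(17, 58) = 1, we may cancel 17 to get x_1 ≡ x_2 (mod 58).
We now compute 17⁻¹ mod 58 explicitly. Euclid's algorithm: 58 = 3·17 + 7, 17 = 2·7 + 3, 7 = 2·3 + 1; back-substituting gives 1 = 41·17 − 12·58, so 17⁻¹ ≡ 41 (mod 58).
Then y ↦ 41(y − 5) is a two-sided inverse to ψ, so every y ∈ ℤ_{58} has a preimage.
So ψ is bijective.
Since ψ is bijective, we compute ψ⁻¹(40): solve 17x + 5 ≡ 40 (mod 58), i.e. 17x ≡ 35 (mod 58).
Multiplying by 17⁻¹ = 41 gives x ≡ 41·35 = 1435 = 24·58 + 43 ≡ 43 (mod 58).
Check: ψ(43) = 17·43 + 5 = 736 = 12·58 + 40 ≡ 40 (mod 58).

43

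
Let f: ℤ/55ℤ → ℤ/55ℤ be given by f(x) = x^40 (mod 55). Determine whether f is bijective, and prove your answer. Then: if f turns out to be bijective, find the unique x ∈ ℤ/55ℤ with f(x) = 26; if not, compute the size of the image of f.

f(1) = 1^40 = 1.
f(2): Repeated squaring mod 55: 2^1 ≡ 2, 2^2 ≡ 2² = 4, 2^4 ≡ 4² = 16, 2^8 ≡ 16² = 256 ≡ 36, 2^16 ≡ 36² = 1296 ≡ 31, 2^32 ≡ 31² = 961 ≡ 26. Since 40 = 32 + 8, 2^40 ≡ 26·36: 26·36 = 936 ≡ 1. So 2^40 ≡ 1 (mod 55).
So f(1) = f(2) = 1 while 1 ≠ 2, therefore f is not injective, hence not bijective.
Since f is not bijective, we determine |image(f)|. Computing x^40 mod 55 for each x (by repeated squaring, reducing mod 55 at every step), the values f(0), f(1), …, f(54) are: 0, 1, 1, 1, 1, 45, 1, 1, 1, 1, 45, 11, 1, 1, 1, 45, 1, 1, 1, 1, 45, 1, 11, 1, 1, 45, 1, 1, 1, 1, 45, 1, 1, 11, 1, 45, 1, 1, 1, 1, 45, 1, 1, 1, 11, 45, 1, 1, 1, 1, 45, 1, 1, 1, 1.
The distinct values are {0, 1, 11, 45}; there are 4 of them.

4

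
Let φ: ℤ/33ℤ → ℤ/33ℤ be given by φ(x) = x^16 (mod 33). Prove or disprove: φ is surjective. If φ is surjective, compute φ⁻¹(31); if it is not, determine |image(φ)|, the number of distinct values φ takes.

φ(4): Repeated squaring mod 33: 4^1 ≡ 4, 4^2 ≡ 4² = 16, 4^4 ≡ 16² = 256 ≡ 25, 4^8 ≡ 25² = 625 ≡ 31, 4^16 ≡ 31² = 961 ≡ 4. So 4^16 ≡ 4 (mod 33).
φ(7): Repeated squaring mod 33: 7^1 ≡ 7, 7^2 ≡ 7² = 49 ≡ 16, 7^4 ≡ 16² = 256 ≡ 25, 7^8 ≡ 25² = 625 ≡ 31, 7^16 ≡ 31² = 961 ≡ 4. So 7^16 ≡ 4 (mod 33).
So φ(4) = φ(7) = 4 while 4 ≠ 7, hence φ is not injective.
A non-injective map from the 33-element set ℤ/33ℤ to itself takes at most 32 distinct values, so it cannot be surjective. Therefore φ is not surjective.
Since φ is not surjective, we determine |image(φ)|. Computing x^16 mod 33 for each x (by repeated squaring, reducing mod 33 at every step), the values φ(0), φ(1), …, φ(32) are: 0, 1, 31, 3, 4, 16, 27, 4, 25, 9, 1, 22, 12, 31, 25, 15, 16, 16, 15, 25, 31, 12, 22, 1, 9, 25, 4, 27, 16, 4, 3, 31, 1.
The distinct values are {0, 1, 3, 4, 9, 12, 15, 16, 22, 25, 27, 31}; there are 12 of them.

12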